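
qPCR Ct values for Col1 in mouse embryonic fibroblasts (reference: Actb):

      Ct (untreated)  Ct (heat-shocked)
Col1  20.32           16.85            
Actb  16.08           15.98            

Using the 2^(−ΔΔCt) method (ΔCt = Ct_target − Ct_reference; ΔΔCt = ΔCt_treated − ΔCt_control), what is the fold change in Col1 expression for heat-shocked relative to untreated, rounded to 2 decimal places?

ΔCt(untreated) = 20.320 − 16.080 = 4.240
ΔCt(heat-shocked) = 16.850 − 15.980 = 0.870
ΔΔCt = 0.870 − 4.240 = -3.370
Fold change = 2^(−(-3.370)) = 2^3.370 = 10.339

10.34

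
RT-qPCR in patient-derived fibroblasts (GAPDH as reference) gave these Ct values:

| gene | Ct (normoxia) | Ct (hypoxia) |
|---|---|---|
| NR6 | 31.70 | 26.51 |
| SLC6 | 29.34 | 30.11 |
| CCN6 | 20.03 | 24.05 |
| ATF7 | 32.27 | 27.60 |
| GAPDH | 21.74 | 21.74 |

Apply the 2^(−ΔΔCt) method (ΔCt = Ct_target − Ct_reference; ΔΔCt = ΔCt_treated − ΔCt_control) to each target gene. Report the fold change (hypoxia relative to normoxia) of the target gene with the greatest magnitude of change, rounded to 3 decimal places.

36.504

NR6: ΔΔCt = (26.51−21.74) − (31.70−21.74) = 4.77 − 9.96 = -5.19; fold change = 2^5.19 = 36.504
SLC6: ΔΔCt = (30.11−21.74) − (29.34−21.74) = 8.37 − 7.60 = 0.77; fold change = 2^-0.77 = 0.586
CCN6: ΔΔCt = (24.05−21.74) − (20.03−21.74) = 2.31 − (-1.71) = 4.02; fold change = 2^-4.02 = 0.062
ATF7: ΔΔCt = (27.60−21.74) − (32.27−21.74) = 5.86 − 10.53 = -4.67; fold change = 2^4.67 = 25.457
NR6 has the largest |ΔΔCt| = 5.19.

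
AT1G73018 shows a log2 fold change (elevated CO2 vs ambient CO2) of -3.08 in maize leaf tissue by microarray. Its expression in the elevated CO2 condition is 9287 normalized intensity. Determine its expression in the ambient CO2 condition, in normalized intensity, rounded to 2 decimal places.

Fold change = 2^(-3.08) = 0.1183
ambient CO2 expression = 9287 / 0.1183 = 78532.21

78532.21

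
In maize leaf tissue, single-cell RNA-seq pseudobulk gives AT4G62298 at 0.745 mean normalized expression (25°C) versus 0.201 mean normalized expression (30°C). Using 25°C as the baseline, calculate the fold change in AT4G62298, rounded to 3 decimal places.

0.270

Fold change = 0.201 / 0.745 = 0.2698
AT4G62298 is downregulated.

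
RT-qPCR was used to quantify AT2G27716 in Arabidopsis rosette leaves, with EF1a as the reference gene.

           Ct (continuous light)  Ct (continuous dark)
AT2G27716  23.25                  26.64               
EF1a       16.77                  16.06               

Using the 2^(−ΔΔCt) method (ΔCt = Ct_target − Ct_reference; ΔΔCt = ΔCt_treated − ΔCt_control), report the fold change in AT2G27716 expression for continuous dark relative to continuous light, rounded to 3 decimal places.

ΔCt(continuous light) = 23.250 − 16.770 = 6.480
ΔCt(continuous dark) = 26.640 − 16.060 = 10.580
ΔΔCt = 10.580 − 6.480 = 4.100
Fold change = 2^(−4.100) = 0.0583

0.058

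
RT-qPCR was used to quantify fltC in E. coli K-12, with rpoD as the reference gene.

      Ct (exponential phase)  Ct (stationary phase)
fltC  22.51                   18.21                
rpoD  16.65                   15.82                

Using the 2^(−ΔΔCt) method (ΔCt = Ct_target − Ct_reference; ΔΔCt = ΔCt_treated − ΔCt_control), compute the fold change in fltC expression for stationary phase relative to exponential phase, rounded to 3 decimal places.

ΔCt(exponential phase) = 22.510 − 16.650 = 5.860
ΔCt(stationary phase) = 18.210 − 15.820 = 2.390
ΔΔCt = 2.390 − 5.860 = -3.470
Fold change = 2^(−(-3.470)) = 2^3.470 = 11.0809

11.081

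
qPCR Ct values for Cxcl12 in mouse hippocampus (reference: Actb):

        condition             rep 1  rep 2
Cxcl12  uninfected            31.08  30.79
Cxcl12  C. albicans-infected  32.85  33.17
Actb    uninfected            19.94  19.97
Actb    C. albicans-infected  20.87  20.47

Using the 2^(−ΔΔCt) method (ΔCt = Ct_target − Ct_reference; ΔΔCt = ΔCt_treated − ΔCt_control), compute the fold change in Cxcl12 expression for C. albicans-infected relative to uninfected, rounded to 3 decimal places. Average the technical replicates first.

Mean Ct: Cxcl12 uninfected 30.935; Cxcl12 C. albicans-infected 33.010; Actb uninfected 19.955; Actb C. albicans-infected 20.670
ΔCt(uninfected) = 30.935 − 19.955 = 10.980
ΔCt(C. albicans-infected) = 33.010 − 20.670 = 12.340
ΔΔCt = 12.340 − 10.980 = 1.360
Fold change = 2^(−1.360) = 0.3896

0.390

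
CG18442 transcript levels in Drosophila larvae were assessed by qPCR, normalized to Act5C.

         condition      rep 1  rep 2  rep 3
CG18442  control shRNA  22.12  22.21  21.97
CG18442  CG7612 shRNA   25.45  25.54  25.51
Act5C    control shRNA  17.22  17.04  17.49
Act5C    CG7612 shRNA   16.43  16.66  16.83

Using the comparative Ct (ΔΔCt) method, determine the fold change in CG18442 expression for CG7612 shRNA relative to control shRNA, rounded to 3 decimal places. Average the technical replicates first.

Mean Ct: CG18442 control shRNA 22.100; CG18442 CG7612 shRNA 25.500; Act5C control shRNA 17.250; Act5C CG7612 shRNA 16.640
ΔCt(control shRNA) = 22.100 − 17.250 = 4.850
ΔCt(CG7612 shRNA) = 25.500 − 16.640 = 8.860
ΔΔCt = 8.860 − 4.850 = 4.010
Fold change = 2^(−4.010) = 0.0621

0.062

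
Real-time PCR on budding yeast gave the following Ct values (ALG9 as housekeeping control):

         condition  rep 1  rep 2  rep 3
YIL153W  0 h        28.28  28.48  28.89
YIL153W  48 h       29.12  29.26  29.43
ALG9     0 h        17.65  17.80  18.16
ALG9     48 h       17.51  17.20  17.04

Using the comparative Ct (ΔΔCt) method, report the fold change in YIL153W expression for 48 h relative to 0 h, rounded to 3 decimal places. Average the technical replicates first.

Mean Ct: YIL153W 0 h 28.550; YIL153W 48 h 29.270; ALG9 0 h 17.870; ALG9 48 h 17.250
ΔCt(0 h) = 28.550 − 17.870 = 10.680
ΔCt(48 h) = 29.270 − 17.250 = 12.020
ΔΔCt = 12.020 − 10.680 = 1.340
Fold change = 2^(−1.340) = 0.3950

0.395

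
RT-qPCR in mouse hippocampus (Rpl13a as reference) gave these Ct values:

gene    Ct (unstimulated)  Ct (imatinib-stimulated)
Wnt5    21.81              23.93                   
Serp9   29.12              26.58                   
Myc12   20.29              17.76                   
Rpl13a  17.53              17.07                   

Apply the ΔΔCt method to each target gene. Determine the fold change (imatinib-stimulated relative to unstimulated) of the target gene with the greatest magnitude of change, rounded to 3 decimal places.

0.167

Wnt5: ΔΔCt = (23.93−17.07) − (21.81−17.53) = 6.86 − 4.28 = 2.58; fold change = 2^-2.58 = 0.167
Serp9: ΔΔCt = (26.58−17.07) − (29.12−17.53) = 9.51 − 11.59 = -2.08; fold change = 2^2.08 = 4.228
Myc12: ΔΔCt = (17.76−17.07) − (20.29−17.53) = 0.69 − 2.76 = -2.07; fold change = 2^2.07 = 4.199
Wnt5 has the largest |ΔΔCt| = 2.58.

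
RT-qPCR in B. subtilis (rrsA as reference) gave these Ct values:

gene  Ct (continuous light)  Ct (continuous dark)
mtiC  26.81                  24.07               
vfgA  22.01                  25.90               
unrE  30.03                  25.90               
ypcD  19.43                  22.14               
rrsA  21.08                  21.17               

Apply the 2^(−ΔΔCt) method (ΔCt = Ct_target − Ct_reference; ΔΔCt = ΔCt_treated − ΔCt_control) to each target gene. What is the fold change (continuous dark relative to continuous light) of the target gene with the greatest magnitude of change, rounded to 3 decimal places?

mtiC: ΔΔCt = (24.07−21.17) − (26.81−21.08) = 2.90 − 5.73 = -2.83; fold change = 2^2.83 = 7.111
vfgA: ΔΔCt = (25.90−21.17) − (22.01−21.08) = 4.73 − 0.93 = 3.80; fold change = 2^-3.80 = 0.072
unrE: ΔΔCt = (25.90−21.17) − (30.03−21.08) = 4.73 − 8.95 = -4.22; fold change = 2^4.22 = 18.636
ypcD: ΔΔCt = (22.14−21.17) − (19.43−21.08) = 0.97 − (-1.65) = 2.62; fold change = 2^-2.62 = 0.163
unrE has the largest |ΔΔCt| = 4.22.

18.636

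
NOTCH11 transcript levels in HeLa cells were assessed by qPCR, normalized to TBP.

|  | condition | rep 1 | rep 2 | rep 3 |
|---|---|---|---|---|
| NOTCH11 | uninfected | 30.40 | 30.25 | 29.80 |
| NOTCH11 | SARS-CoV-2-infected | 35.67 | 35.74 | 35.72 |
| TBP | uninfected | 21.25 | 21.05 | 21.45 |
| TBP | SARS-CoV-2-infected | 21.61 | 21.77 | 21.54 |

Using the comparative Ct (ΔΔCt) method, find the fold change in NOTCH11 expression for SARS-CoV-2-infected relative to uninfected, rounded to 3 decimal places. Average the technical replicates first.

0.028

Mean Ct: NOTCH11 uninfected 30.150; NOTCH11 SARS-CoV-2-infected 35.710; TBP uninfected 21.250; TBP SARS-CoV-2-infected 21.640
ΔCt(uninfected) = 30.150 − 21.250 = 8.900
ΔCt(SARS-CoV-2-infected) = 35.710 − 21.640 = 14.070
ΔΔCt = 14.070 − 8.900 = 5.170
Fold change = 2^(−5.170) = 0.0278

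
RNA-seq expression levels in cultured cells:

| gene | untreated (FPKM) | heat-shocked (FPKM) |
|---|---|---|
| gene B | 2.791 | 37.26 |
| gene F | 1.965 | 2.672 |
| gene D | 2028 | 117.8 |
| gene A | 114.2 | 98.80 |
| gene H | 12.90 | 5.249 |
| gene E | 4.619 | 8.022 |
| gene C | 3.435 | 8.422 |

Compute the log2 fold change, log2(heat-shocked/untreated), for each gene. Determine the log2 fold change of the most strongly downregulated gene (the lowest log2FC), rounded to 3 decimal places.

-4.106

log2(37.26/2.791) = 3.739  (gene B)
log2(2.672/1.965) = 0.443  (gene F)
log2(117.8/2028) = -4.106  (gene D)
log2(98.80/114.2) = -0.209  (gene A)
log2(5.249/12.90) = -1.297  (gene H)
log2(8.022/4.619) = 0.796  (gene E)
log2(8.422/3.435) = 1.294  (gene C)
gene D is most strongly downregulated.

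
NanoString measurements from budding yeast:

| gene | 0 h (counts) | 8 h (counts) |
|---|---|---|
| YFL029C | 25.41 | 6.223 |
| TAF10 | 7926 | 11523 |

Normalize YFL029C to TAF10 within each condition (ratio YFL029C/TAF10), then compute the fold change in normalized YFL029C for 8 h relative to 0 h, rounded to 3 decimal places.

0.168

YFL029C/TAF10 (0 h) = 25.41 / 7926 = 0.0032059
YFL029C/TAF10 (8 h) = 6.223 / 11523 = 0.00054005
Fold change = 0.00054005 / 0.0032059 = 0.1685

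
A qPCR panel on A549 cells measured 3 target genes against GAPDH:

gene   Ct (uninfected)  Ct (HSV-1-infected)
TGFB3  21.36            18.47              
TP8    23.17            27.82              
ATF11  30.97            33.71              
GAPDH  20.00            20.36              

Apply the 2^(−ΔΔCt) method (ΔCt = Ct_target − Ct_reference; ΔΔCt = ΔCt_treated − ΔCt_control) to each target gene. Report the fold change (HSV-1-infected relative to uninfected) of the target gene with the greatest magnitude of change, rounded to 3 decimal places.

TGFB3: ΔΔCt = (18.47−20.36) − (21.36−20.00) = -1.89 − 1.36 = -3.25; fold change = 2^3.25 = 9.514
TP8: ΔΔCt = (27.82−20.36) − (23.17−20.00) = 7.46 − 3.17 = 4.29; fold change = 2^-4.29 = 0.051
ATF11: ΔΔCt = (33.71−20.36) − (30.97−20.00) = 13.35 − 10.97 = 2.38; fold change = 2^-2.38 = 0.192
TP8 has the largest |ΔΔCt| = 4.29.

0.051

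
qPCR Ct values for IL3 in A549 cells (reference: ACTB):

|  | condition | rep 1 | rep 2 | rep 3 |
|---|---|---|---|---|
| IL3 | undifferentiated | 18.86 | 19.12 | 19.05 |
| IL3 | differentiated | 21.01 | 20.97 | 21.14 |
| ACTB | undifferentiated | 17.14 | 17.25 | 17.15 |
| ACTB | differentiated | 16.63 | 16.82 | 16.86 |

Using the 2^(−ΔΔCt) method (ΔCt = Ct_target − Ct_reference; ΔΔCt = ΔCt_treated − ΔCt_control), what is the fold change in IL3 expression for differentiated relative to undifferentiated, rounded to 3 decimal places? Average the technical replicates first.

Mean Ct: IL3 undifferentiated 19.010; IL3 differentiated 21.040; ACTB undifferentiated 17.180; ACTB differentiated 16.770
ΔCt(undifferentiated) = 19.010 − 17.180 = 1.830
ΔCt(differentiated) = 21.040 − 16.770 = 4.270
ΔΔCt = 4.270 − 1.830 = 2.440
Fold change = 2^(−2.440) = 0.1843

0.184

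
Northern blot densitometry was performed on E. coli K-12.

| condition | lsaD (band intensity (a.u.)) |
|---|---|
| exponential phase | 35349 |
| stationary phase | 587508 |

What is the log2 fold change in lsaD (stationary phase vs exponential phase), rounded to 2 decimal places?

Fold change = 587508 / 35349 = 16.6202
log2(16.6202) = 4.055

4.05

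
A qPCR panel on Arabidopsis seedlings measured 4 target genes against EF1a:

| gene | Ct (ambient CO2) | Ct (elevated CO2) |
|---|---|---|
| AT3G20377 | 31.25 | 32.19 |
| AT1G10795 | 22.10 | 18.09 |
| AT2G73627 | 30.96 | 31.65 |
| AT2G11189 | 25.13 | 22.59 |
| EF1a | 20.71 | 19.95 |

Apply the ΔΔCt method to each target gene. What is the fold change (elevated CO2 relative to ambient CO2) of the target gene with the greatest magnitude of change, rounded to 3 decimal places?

9.514

AT3G20377: ΔΔCt = (32.19−19.95) − (31.25−20.71) = 12.24 − 10.54 = 1.70; fold change = 2^-1.70 = 0.308
AT1G10795: ΔΔCt = (18.09−19.95) − (22.10−20.71) = -1.86 − 1.39 = -3.25; fold change = 2^3.25 = 9.514
AT2G73627: ΔΔCt = (31.65−19.95) − (30.96−20.71) = 11.70 − 10.25 = 1.45; fold change = 2^-1.45 = 0.366
AT2G11189: ΔΔCt = (22.59−19.95) − (25.13−20.71) = 2.64 − 4.42 = -1.78; fold change = 2^1.78 = 3.434
AT1G10795 has the largest |ΔΔCt| = 3.25.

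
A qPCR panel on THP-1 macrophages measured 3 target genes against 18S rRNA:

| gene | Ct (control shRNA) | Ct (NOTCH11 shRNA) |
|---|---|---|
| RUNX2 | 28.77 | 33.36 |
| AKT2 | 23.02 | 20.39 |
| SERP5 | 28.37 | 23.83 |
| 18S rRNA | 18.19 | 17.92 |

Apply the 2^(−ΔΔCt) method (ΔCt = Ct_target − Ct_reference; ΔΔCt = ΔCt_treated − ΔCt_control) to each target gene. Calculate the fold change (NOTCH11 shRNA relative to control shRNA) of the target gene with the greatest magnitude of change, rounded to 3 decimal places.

RUNX2: ΔΔCt = (33.36−17.92) − (28.77−18.19) = 15.44 − 10.58 = 4.86; fold change = 2^-4.86 = 0.034
AKT2: ΔΔCt = (20.39−17.92) − (23.02−18.19) = 2.47 − 4.83 = -2.36; fold change = 2^2.36 = 5.134
SERP5: ΔΔCt = (23.83−17.92) − (28.37−18.19) = 5.91 − 10.18 = -4.27; fold change = 2^4.27 = 19.293
RUNX2 has the largest |ΔΔCt| = 4.86.

0.034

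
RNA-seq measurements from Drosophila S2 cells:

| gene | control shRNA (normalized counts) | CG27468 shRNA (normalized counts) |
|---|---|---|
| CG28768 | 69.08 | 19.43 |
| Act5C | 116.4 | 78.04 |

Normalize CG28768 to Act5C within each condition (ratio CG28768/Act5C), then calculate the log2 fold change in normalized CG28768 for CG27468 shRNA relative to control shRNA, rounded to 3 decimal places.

CG28768/Act5C (control shRNA) = 69.08 / 116.4 = 0.59347
CG28768/Act5C (CG27468 shRNA) = 19.43 / 78.04 = 0.24897
Fold change = 0.24897 / 0.59347 = 0.4195
log2(0.4195) = -1.2532

-1.253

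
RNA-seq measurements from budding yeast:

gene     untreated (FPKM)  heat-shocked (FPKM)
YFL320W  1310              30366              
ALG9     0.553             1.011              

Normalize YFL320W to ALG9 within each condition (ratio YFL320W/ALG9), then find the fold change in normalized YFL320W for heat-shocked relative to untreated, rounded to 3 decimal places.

YFL320W/ALG9 (untreated) = 1310 / 0.553 = 2368.9
YFL320W/ALG9 (heat-shocked) = 30366 / 1.011 = 30036
Fold change = 30036 / 2368.9 = 12.6792

12.679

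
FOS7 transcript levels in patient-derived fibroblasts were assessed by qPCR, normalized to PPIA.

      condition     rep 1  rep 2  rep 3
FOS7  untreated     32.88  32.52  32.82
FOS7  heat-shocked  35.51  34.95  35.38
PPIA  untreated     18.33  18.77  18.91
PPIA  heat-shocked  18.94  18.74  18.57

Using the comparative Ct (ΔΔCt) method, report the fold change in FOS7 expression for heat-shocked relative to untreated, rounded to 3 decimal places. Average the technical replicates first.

Mean Ct: FOS7 untreated 32.740; FOS7 heat-shocked 35.280; PPIA untreated 18.670; PPIA heat-shocked 18.750
ΔCt(untreated) = 32.740 − 18.670 = 14.070
ΔCt(heat-shocked) = 35.280 − 18.750 = 16.530
ΔΔCt = 16.530 − 14.070 = 2.460
Fold change = 2^(−2.460) = 0.1817

0.182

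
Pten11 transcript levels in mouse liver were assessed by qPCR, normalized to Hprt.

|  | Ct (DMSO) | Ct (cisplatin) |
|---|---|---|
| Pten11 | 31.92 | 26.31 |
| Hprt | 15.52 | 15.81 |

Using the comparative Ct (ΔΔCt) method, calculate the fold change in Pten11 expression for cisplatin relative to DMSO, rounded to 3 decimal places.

ΔCt(DMSO) = 31.920 − 15.520 = 16.400
ΔCt(cisplatin) = 26.310 − 15.810 = 10.500
ΔΔCt = 10.500 − 16.400 = -5.900
Fold change = 2^(−(-5.900)) = 2^5.900 = 59.7141

59.714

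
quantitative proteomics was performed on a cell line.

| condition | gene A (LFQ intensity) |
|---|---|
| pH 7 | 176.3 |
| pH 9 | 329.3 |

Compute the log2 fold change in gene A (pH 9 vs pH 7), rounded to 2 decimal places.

Fold change = 329.3 / 176.3 = 1.8678
log2(1.8678) = 0.901

0.90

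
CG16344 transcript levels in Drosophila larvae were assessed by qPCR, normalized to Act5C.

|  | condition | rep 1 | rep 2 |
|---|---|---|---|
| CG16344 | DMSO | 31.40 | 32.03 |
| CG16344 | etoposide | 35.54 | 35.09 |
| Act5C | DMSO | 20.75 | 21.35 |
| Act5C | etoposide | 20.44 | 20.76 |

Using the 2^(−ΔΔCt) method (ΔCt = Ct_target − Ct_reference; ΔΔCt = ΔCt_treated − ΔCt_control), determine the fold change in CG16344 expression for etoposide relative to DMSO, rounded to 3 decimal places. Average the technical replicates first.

0.060

Mean Ct: CG16344 DMSO 31.715; CG16344 etoposide 35.315; Act5C DMSO 21.050; Act5C etoposide 20.600
ΔCt(DMSO) = 31.715 − 21.050 = 10.665
ΔCt(etoposide) = 35.315 − 20.600 = 14.715
ΔΔCt = 14.715 − 10.665 = 4.050
Fold change = 2^(−4.050) = 0.0604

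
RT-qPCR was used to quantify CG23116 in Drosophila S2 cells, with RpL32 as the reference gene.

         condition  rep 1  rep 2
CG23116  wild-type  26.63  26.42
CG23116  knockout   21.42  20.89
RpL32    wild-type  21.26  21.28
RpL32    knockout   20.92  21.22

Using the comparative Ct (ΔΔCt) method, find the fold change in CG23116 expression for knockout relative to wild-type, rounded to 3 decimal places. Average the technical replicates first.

Mean Ct: CG23116 wild-type 26.525; CG23116 knockout 21.155; RpL32 wild-type 21.270; RpL32 knockout 21.070
ΔCt(wild-type) = 26.525 − 21.270 = 5.255
ΔCt(knockout) = 21.155 − 21.070 = 0.085
ΔΔCt = 0.085 − 5.255 = -5.170
Fold change = 2^(−(-5.170)) = 2^5.170 = 36.0019

36.002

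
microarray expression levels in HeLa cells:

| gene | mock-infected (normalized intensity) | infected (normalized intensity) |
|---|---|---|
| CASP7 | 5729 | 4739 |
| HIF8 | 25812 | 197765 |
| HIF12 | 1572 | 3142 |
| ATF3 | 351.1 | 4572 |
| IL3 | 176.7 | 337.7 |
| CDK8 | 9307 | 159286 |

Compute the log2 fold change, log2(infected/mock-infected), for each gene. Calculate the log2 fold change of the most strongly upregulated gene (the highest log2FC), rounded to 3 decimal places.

4.097

log2(4739/5729) = -0.274  (CASP7)
log2(197765/25812) = 2.938  (HIF8)
log2(3142/1572) = 0.999  (HIF12)
log2(4572/351.1) = 3.703  (ATF3)
log2(337.7/176.7) = 0.934  (IL3)
log2(159286/9307) = 4.097  (CDK8)
CDK8 is most strongly upregulated.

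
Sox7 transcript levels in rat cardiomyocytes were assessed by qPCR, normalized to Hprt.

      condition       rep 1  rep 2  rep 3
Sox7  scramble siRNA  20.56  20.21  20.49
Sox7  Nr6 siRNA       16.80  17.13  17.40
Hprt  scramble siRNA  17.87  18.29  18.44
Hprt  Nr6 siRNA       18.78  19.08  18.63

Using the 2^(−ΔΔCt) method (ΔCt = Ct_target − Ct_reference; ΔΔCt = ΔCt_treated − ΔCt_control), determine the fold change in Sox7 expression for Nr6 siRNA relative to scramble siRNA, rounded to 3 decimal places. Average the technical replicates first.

Mean Ct: Sox7 scramble siRNA 20.420; Sox7 Nr6 siRNA 17.110; Hprt scramble siRNA 18.200; Hprt Nr6 siRNA 18.830
ΔCt(scramble siRNA) = 20.420 − 18.200 = 2.220
ΔCt(Nr6 siRNA) = 17.110 − 18.830 = -1.720
ΔΔCt = -1.720 − 2.220 = -3.940
Fold change = 2^(−(-3.940)) = 2^3.940 = 15.3482

15.348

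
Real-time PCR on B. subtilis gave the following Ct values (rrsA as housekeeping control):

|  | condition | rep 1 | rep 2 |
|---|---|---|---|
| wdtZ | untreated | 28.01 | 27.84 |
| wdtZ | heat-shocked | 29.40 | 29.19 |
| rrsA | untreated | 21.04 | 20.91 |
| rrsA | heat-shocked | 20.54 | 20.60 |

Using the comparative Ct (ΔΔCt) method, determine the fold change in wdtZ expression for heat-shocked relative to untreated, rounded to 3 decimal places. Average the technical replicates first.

0.292

Mean Ct: wdtZ untreated 27.925; wdtZ heat-shocked 29.295; rrsA untreated 20.975; rrsA heat-shocked 20.570
ΔCt(untreated) = 27.925 − 20.975 = 6.950
ΔCt(heat-shocked) = 29.295 − 20.570 = 8.725
ΔΔCt = 8.725 − 6.950 = 1.775
Fold change = 2^(−1.775) = 0.2922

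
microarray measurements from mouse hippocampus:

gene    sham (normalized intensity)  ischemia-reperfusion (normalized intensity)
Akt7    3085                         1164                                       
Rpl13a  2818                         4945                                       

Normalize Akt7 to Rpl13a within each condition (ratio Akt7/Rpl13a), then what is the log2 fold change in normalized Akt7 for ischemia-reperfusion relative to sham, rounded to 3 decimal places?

-2.217

Akt7/Rpl13a (sham) = 3085 / 2818 = 1.0947
Akt7/Rpl13a (ischemia-reperfusion) = 1164 / 4945 = 0.23539
Fold change = 0.23539 / 1.0947 = 0.2150
log2(0.2150) = -2.2175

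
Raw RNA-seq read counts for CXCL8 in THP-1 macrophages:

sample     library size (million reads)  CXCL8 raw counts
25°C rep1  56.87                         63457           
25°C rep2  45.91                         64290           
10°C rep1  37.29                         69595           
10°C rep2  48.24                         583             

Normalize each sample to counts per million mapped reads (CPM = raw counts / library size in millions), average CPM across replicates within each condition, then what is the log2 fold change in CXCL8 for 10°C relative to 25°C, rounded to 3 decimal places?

-0.422

CPM(25°C rep1) = 63457 / 56.87 = 1115.8256
CPM(25°C rep2) = 64290 / 45.91 = 1400.3485
CPM(10°C rep1) = 69595 / 37.29 = 1866.3180
CPM(10°C rep2) = 583 / 48.24 = 12.0854
mean CPM(25°C) = 1258.0870; mean CPM(10°C) = 939.2017
Fold change = 939.2017 / 1258.0870 = 0.74653
log2(0.74653) = -0.4217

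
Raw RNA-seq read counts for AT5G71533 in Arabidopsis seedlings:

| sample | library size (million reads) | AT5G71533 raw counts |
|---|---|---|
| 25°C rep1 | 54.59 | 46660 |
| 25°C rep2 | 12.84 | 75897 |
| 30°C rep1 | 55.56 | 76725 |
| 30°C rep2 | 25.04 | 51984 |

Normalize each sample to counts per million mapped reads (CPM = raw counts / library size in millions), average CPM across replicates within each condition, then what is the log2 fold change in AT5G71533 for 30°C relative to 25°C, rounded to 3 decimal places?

CPM(25°C rep1) = 46660 / 54.59 = 854.7353
CPM(25°C rep2) = 75897 / 12.84 = 5910.9813
CPM(30°C rep1) = 76725 / 55.56 = 1380.9395
CPM(30°C rep2) = 51984 / 25.04 = 2076.0383
mean CPM(25°C) = 3382.8583; mean CPM(30°C) = 1728.4889
Fold change = 1728.4889 / 3382.8583 = 0.51096
log2(0.51096) = -0.9687

-0.969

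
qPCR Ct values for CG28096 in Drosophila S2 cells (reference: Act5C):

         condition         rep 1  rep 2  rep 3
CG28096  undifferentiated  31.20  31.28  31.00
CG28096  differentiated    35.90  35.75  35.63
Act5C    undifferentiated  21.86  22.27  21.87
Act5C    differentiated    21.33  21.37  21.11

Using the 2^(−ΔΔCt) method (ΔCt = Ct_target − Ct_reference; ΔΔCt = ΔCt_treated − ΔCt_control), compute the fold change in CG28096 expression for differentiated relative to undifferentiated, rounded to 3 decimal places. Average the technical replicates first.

Mean Ct: CG28096 undifferentiated 31.160; CG28096 differentiated 35.760; Act5C undifferentiated 22.000; Act5C differentiated 21.270
ΔCt(undifferentiated) = 31.160 − 22.000 = 9.160
ΔCt(differentiated) = 35.760 − 21.270 = 14.490
ΔΔCt = 14.490 − 9.160 = 5.330
Fold change = 2^(−5.330) = 0.0249

0.025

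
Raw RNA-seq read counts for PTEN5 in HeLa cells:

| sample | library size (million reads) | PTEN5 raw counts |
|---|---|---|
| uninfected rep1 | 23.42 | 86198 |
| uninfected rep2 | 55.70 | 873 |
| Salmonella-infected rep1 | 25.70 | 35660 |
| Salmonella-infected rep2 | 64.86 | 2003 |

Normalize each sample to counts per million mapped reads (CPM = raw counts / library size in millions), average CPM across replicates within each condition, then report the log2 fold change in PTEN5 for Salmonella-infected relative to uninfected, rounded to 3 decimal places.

-1.382

CPM(uninfected rep1) = 86198 / 23.42 = 3680.5295
CPM(uninfected rep2) = 873 / 55.70 = 15.6732
CPM(Salmonella-infected rep1) = 35660 / 25.70 = 1387.5486
CPM(Salmonella-infected rep2) = 2003 / 64.86 = 30.8819
mean CPM(uninfected) = 1848.1014; mean CPM(Salmonella-infected) = 709.2153
Fold change = 709.2153 / 1848.1014 = 0.38375
log2(0.38375) = -1.3817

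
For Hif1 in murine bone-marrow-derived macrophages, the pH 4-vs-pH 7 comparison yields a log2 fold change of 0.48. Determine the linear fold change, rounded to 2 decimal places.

1.39

Fold change = 2^(0.48) = 1.395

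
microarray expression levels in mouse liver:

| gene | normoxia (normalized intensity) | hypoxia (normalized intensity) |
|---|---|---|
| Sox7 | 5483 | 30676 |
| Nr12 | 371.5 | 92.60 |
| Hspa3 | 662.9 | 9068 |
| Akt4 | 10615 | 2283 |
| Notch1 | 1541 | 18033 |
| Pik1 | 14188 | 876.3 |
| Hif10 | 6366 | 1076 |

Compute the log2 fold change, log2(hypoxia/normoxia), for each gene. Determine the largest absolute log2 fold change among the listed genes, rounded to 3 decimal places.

4.017

log2(30676/5483) = 2.484  (Sox7)
log2(92.60/371.5) = -2.004  (Nr12)
log2(9068/662.9) = 3.774  (Hspa3)
log2(2283/10615) = -2.217  (Akt4)
log2(18033/1541) = 3.549  (Notch1)
log2(876.3/14188) = -4.017  (Pik1)
log2(1076/6366) = -2.565  (Hif10)
The largest magnitude belongs to Pik1.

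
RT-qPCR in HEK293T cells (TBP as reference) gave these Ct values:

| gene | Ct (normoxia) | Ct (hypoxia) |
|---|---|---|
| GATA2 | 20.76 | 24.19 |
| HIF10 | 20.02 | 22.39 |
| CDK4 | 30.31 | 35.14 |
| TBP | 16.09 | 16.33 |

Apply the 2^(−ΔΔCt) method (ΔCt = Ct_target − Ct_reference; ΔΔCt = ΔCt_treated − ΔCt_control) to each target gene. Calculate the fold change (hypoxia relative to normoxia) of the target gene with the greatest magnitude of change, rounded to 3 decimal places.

GATA2: ΔΔCt = (24.19−16.33) − (20.76−16.09) = 7.86 − 4.67 = 3.19; fold change = 2^-3.19 = 0.110
HIF10: ΔΔCt = (22.39−16.33) − (20.02−16.09) = 6.06 − 3.93 = 2.13; fold change = 2^-2.13 = 0.228
CDK4: ΔΔCt = (35.14−16.33) − (30.31−16.09) = 18.81 − 14.22 = 4.59; fold change = 2^-4.59 = 0.042
CDK4 has the largest |ΔΔCt| = 4.59.

0.042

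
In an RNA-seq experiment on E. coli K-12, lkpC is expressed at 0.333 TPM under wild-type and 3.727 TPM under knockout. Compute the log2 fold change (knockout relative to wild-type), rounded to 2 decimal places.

Fold change = 3.727 / 0.333 = 11.1922
log2(11.1922) = 3.484

3.48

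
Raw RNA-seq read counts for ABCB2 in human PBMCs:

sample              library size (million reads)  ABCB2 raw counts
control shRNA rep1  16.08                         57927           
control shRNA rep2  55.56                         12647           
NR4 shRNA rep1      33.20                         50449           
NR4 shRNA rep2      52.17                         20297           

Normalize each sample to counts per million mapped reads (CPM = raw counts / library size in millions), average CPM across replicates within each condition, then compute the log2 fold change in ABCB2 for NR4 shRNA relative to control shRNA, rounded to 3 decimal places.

CPM(control shRNA rep1) = 57927 / 16.08 = 3602.4254
CPM(control shRNA rep2) = 12647 / 55.56 = 227.6278
CPM(NR4 shRNA rep1) = 50449 / 33.20 = 1519.5482
CPM(NR4 shRNA rep2) = 20297 / 52.17 = 389.0550
mean CPM(control shRNA) = 1915.0266; mean CPM(NR4 shRNA) = 954.3016
Fold change = 954.3016 / 1915.0266 = 0.49832
log2(0.49832) = -1.0048

-1.005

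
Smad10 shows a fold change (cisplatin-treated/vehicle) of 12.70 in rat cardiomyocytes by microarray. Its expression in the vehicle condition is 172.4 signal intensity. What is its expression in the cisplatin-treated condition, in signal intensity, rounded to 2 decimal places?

2189.48

cisplatin-treated expression = 172.4 × 12.70 = 2189.48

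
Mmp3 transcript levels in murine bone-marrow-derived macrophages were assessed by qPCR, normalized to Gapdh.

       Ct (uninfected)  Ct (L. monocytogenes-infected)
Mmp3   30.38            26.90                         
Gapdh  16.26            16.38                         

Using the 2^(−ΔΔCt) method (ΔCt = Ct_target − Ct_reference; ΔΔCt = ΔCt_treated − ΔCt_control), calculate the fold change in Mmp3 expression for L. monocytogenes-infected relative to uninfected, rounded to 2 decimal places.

ΔCt(uninfected) = 30.380 − 16.260 = 14.120
ΔCt(L. monocytogenes-infected) = 26.900 − 16.380 = 10.520
ΔΔCt = 10.520 − 14.120 = -3.600
Fold change = 2^(−(-3.600)) = 2^3.600 = 12.126

12.13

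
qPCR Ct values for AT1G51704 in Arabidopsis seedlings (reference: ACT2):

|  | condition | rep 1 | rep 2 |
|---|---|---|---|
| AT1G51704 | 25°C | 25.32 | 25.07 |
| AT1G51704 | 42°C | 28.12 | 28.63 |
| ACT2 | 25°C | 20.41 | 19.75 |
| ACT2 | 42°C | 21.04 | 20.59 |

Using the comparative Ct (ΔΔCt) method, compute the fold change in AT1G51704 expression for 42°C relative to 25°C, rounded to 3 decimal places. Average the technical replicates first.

Mean Ct: AT1G51704 25°C 25.195; AT1G51704 42°C 28.375; ACT2 25°C 20.080; ACT2 42°C 20.815
ΔCt(25°C) = 25.195 − 20.080 = 5.115
ΔCt(42°C) = 28.375 − 20.815 = 7.560
ΔΔCt = 7.560 − 5.115 = 2.445
Fold change = 2^(−2.445) = 0.1836

0.184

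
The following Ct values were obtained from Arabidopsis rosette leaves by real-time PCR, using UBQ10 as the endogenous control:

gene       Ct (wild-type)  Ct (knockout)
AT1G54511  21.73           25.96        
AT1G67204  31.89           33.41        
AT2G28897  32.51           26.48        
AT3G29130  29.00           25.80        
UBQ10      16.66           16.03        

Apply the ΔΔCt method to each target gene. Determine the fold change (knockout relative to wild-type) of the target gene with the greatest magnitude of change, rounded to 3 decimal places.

AT1G54511: ΔΔCt = (25.96−16.03) − (21.73−16.66) = 9.93 − 5.07 = 4.86; fold change = 2^-4.86 = 0.034
AT1G67204: ΔΔCt = (33.41−16.03) − (31.89−16.66) = 17.38 − 15.23 = 2.15; fold change = 2^-2.15 = 0.225
AT2G28897: ΔΔCt = (26.48−16.03) − (32.51−16.66) = 10.45 − 15.85 = -5.40; fold change = 2^5.40 = 42.224
AT3G29130: ΔΔCt = (25.80−16.03) − (29.00−16.66) = 9.77 − 12.34 = -2.57; fold change = 2^2.57 = 5.938
AT2G28897 has the largest |ΔΔCt| = 5.40.

42.224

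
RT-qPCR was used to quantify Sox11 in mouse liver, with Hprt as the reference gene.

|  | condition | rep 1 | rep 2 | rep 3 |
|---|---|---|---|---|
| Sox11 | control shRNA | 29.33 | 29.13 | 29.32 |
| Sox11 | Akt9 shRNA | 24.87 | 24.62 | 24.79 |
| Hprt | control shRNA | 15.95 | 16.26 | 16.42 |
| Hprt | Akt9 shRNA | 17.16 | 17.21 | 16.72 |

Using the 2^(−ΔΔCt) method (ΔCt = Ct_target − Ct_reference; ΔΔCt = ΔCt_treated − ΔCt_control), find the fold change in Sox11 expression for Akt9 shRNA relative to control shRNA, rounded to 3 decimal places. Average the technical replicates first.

39.947

Mean Ct: Sox11 control shRNA 29.260; Sox11 Akt9 shRNA 24.760; Hprt control shRNA 16.210; Hprt Akt9 shRNA 17.030
ΔCt(control shRNA) = 29.260 − 16.210 = 13.050
ΔCt(Akt9 shRNA) = 24.760 − 17.030 = 7.730
ΔΔCt = 7.730 − 13.050 = -5.320
Fold change = 2^(−(-5.320)) = 2^5.320 = 39.9466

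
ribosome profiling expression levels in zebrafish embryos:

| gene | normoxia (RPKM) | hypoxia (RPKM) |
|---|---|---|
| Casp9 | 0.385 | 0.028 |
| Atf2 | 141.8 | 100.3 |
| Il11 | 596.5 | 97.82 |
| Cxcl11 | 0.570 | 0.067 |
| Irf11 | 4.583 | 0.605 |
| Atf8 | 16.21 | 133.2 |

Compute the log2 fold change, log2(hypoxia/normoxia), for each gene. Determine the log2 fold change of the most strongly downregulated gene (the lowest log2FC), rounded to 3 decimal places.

-3.781

log2(0.028/0.385) = -3.781  (Casp9)
log2(100.3/141.8) = -0.500  (Atf2)
log2(97.82/596.5) = -2.608  (Il11)
log2(0.067/0.570) = -3.089  (Cxcl11)
log2(0.605/4.583) = -2.921  (Irf11)
log2(133.2/16.21) = 3.039  (Atf8)
Casp9 is most strongly downregulated.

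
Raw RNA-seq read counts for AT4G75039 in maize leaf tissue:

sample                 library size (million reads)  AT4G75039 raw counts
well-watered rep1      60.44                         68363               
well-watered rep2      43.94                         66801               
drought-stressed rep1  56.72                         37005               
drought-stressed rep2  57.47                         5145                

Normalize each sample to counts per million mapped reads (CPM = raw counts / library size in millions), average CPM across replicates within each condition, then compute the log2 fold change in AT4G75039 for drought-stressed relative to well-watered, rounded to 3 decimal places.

-1.837

CPM(well-watered rep1) = 68363 / 60.44 = 1131.0887
CPM(well-watered rep2) = 66801 / 43.94 = 1520.2777
CPM(drought-stressed rep1) = 37005 / 56.72 = 652.4154
CPM(drought-stressed rep2) = 5145 / 57.47 = 89.5250
mean CPM(well-watered) = 1325.6832; mean CPM(drought-stressed) = 370.9702
Fold change = 370.9702 / 1325.6832 = 0.27983
log2(0.27983) = -1.8374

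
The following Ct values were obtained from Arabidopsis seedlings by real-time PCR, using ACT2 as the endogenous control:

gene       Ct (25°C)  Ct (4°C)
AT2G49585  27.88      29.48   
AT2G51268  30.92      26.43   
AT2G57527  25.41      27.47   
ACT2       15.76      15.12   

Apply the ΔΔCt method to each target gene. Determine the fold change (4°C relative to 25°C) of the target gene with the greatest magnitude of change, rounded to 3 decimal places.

14.420

AT2G49585: ΔΔCt = (29.48−15.12) − (27.88−15.76) = 14.36 − 12.12 = 2.24; fold change = 2^-2.24 = 0.212
AT2G51268: ΔΔCt = (26.43−15.12) − (30.92−15.76) = 11.31 − 15.16 = -3.85; fold change = 2^3.85 = 14.420
AT2G57527: ΔΔCt = (27.47−15.12) − (25.41−15.76) = 12.35 − 9.65 = 2.70; fold change = 2^-2.70 = 0.154
AT2G51268 has the largest |ΔΔCt| = 3.85.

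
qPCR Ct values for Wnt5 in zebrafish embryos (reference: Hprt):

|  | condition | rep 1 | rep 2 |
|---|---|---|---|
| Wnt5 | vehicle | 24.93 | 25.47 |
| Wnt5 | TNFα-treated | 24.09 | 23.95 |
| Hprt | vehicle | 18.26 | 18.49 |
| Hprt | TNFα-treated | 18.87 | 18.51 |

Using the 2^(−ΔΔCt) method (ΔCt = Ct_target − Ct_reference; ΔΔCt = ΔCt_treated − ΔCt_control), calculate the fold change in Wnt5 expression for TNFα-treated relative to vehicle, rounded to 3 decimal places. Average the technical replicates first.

Mean Ct: Wnt5 vehicle 25.200; Wnt5 TNFα-treated 24.020; Hprt vehicle 18.375; Hprt TNFα-treated 18.690
ΔCt(vehicle) = 25.200 − 18.375 = 6.825
ΔCt(TNFα-treated) = 24.020 − 18.690 = 5.330
ΔΔCt = 5.330 − 6.825 = -1.495
Fold change = 2^(−(-1.495)) = 2^1.495 = 2.8186

2.819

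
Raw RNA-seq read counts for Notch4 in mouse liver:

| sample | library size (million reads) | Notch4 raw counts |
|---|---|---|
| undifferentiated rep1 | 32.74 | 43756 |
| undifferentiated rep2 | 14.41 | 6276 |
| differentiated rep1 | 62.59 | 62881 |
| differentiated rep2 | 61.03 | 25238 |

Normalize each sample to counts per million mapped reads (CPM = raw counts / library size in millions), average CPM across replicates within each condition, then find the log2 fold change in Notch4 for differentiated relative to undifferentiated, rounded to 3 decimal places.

CPM(undifferentiated rep1) = 43756 / 32.74 = 1336.4692
CPM(undifferentiated rep2) = 6276 / 14.41 = 435.5309
CPM(differentiated rep1) = 62881 / 62.59 = 1004.6493
CPM(differentiated rep2) = 25238 / 61.03 = 413.5343
mean CPM(undifferentiated) = 886.0000; mean CPM(differentiated) = 709.0918
Fold change = 709.0918 / 886.0000 = 0.80033
log2(0.80033) = -0.3213

-0.321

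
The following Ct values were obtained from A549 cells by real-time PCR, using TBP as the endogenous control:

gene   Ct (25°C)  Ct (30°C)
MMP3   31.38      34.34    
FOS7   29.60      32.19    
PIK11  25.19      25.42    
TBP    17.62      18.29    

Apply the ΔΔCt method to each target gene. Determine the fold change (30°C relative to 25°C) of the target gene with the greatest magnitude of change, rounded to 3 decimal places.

0.204

MMP3: ΔΔCt = (34.34−18.29) − (31.38−17.62) = 16.05 − 13.76 = 2.29; fold change = 2^-2.29 = 0.204
FOS7: ΔΔCt = (32.19−18.29) − (29.60−17.62) = 13.90 − 11.98 = 1.92; fold change = 2^-1.92 = 0.264
PIK11: ΔΔCt = (25.42−18.29) − (25.19−17.62) = 7.13 − 7.57 = -0.44; fold change = 2^0.44 = 1.357
MMP3 has the largest |ΔΔCt| = 2.29.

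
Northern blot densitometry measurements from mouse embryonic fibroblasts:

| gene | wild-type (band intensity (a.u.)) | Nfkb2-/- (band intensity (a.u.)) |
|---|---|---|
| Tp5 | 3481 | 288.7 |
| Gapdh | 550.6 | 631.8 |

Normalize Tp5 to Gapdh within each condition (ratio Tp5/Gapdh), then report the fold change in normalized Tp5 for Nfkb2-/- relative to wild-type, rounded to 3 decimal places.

0.072

Tp5/Gapdh (wild-type) = 3481 / 550.6 = 6.3222
Tp5/Gapdh (Nfkb2-/-) = 288.7 / 631.8 = 0.45695
Fold change = 0.45695 / 6.3222 = 0.0723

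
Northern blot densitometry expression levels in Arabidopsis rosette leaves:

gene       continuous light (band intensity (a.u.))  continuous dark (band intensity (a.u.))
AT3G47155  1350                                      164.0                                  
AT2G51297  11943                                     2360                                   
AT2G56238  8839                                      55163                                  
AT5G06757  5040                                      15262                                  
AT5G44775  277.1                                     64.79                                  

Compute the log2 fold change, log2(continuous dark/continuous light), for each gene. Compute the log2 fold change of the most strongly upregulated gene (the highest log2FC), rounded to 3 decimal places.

2.642

log2(164.0/1350) = -3.041  (AT3G47155)
log2(2360/11943) = -2.339  (AT2G51297)
log2(55163/8839) = 2.642  (AT2G56238)
log2(15262/5040) = 1.598  (AT5G06757)
log2(64.79/277.1) = -2.097  (AT5G44775)
AT2G56238 is most strongly upregulated.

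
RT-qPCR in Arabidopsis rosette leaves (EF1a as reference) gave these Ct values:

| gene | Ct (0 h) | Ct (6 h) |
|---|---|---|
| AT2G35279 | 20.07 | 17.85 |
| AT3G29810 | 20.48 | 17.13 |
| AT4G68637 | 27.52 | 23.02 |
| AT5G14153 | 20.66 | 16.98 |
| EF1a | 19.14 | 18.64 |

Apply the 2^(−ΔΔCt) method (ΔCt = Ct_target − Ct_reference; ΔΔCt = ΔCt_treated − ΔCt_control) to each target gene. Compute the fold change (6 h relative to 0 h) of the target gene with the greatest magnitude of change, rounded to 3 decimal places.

16.000

AT2G35279: ΔΔCt = (17.85−18.64) − (20.07−19.14) = -0.79 − 0.93 = -1.72; fold change = 2^1.72 = 3.294
AT3G29810: ΔΔCt = (17.13−18.64) − (20.48−19.14) = -1.51 − 1.34 = -2.85; fold change = 2^2.85 = 7.210
AT4G68637: ΔΔCt = (23.02−18.64) − (27.52−19.14) = 4.38 − 8.38 = -4.00; fold change = 2^4.00 = 16.000
AT5G14153: ΔΔCt = (16.98−18.64) − (20.66−19.14) = -1.66 − 1.52 = -3.18; fold change = 2^3.18 = 9.063
AT4G68637 has the largest |ΔΔCt| = 4.00.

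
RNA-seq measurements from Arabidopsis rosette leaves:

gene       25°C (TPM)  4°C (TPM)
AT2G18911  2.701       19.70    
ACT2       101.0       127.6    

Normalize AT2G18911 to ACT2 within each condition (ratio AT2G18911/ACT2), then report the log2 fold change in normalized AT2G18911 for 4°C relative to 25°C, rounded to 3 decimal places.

AT2G18911/ACT2 (25°C) = 2.701 / 101.0 = 0.026743
AT2G18911/ACT2 (4°C) = 19.70 / 127.6 = 0.15439
Fold change = 0.15439 / 0.026743 = 5.7731
log2(5.7731) = 2.5294

2.529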